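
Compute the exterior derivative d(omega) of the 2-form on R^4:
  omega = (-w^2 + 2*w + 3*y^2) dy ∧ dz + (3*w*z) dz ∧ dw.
d(omega) = (2 - 2*w) dy ∧ dz ∧ dw

For a 2-form omega = sum_{i<j} g_{ij} dx_i ∧ dx_j, the exterior derivative is
  d(omega) = sum_{i<j} d(g_{ij}) ∧ dx_i ∧ dx_j = sum_{i<j, k} (∂g_{ij}/∂x_k) dx_k ∧ dx_i ∧ dx_j.
Expand each term, using dx_k ∧ dx_i ∧ dx_j = sgn(permutation) dx_{(a)} ∧ dx_{(b)} ∧ dx_{(c)} with (a < b < c) sorted:
  d(-w^2 + 2*w + 3*y^2) includes (∂/∂w)(-w^2 + 2*w + 3*y^2) dw = (2 - 2*w) dw, which multiplied by dy ∧ dz gives (2 - 2*w) dy ∧ dz ∧ dw
Collecting like 3-forms: d(omega) = (2 - 2*w) dy ∧ dz ∧ dw.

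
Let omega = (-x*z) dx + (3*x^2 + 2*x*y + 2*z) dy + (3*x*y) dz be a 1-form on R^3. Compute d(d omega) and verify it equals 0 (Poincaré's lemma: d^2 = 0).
d(d omega) = 0

Step 1: d omega = sum_{i<j} (∂f_j/∂x_i - ∂f_i/∂x_j) dx_i ∧ dx_j:
  coeff of dx ∧ dy: 6*x + 2*y
  coeff of dx ∧ dz: x + 3*y
  coeff of dy ∧ dz: 3*x - 2
Step 2: Apply d again to each 2-form coefficient. The only possible 3-form in R^3 is dx ∧ dy ∧ dz, with coefficient
  ∂(coeff of dy∧dz)/∂x - ∂(coeff of dx∧dz)/∂y + ∂(coeff of dx∧dy)/∂z
  = ∂/∂x (3*x - 2) - ∂/∂y (x + 3*y) + ∂/∂z (6*x + 2*y).
Each of these terms simplifies to sums of mixed partials that cancel in pairs. The result is 0 (by equality of mixed partials for smooth functions — Schwarz / Clairaut).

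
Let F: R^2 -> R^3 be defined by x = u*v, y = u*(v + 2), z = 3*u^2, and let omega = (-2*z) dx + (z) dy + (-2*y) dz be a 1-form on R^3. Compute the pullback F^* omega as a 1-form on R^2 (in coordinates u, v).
F^* omega = (u^2*(-15*v - 18)) du + (-3*u^3) dv

Using F^*(f dg) = (f ∘ F) d(g ∘ F), substitute each coordinate x_i by F_i(u, v) in f_i, and replace dx_i by d F_i = (∂F_i/∂u) du + (∂F_i/∂v) dv.
  For the x component: f_1(F) = -6*u^2; d F_1 = (v) du + (u) dv
  For the y component: f_2(F) = 3*u^2; d F_2 = (v + 2) du + (u) dv
  For the z component: f_3(F) = 2*u*(-v - 2); d F_3 = (6*u) du + (0) dv
Combining and collecting du, dv coefficients:
  coeff of du: u^2*(-15*v - 18)
  coeff of dv: -3*u^3
F^* omega = (u^2*(-15*v - 18)) du + (-3*u^3) dv.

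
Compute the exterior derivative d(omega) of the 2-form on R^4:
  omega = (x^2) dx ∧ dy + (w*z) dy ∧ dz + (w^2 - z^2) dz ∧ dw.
d(omega) = (z) dy ∧ dz ∧ dw

For a 2-form omega = sum_{i<j} g_{ij} dx_i ∧ dx_j, the exterior derivative is
  d(omega) = sum_{i<j} d(g_{ij}) ∧ dx_i ∧ dx_j = sum_{i<j, k} (∂g_{ij}/∂x_k) dx_k ∧ dx_i ∧ dx_j.
Expand each term, using dx_k ∧ dx_i ∧ dx_j = sgn(permutation) dx_{(a)} ∧ dx_{(b)} ∧ dx_{(c)} with (a < b < c) sorted:
  d(w*z) includes (∂/∂w)(w*z) dw = (z) dw, which multiplied by dy ∧ dz gives (z) dy ∧ dz ∧ dw
Collecting like 3-forms: d(omega) = (z) dy ∧ dz ∧ dw.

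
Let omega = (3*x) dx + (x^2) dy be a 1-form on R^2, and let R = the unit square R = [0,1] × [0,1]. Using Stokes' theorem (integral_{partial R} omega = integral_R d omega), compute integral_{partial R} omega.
integral_(partial R) omega = 1

Stokes: integral_partial_R omega = integral_R d omega with d omega = (∂Q/∂x - ∂P/∂y) dx ∧ dy.
  ∂Q/∂x = 2*x
  ∂P/∂y = 0
  integrand = ∂Q/∂x - ∂P/∂y = 2*x.
Integrating over R: integral_0^1 integral_0^1 (2*x) dx dy = 1.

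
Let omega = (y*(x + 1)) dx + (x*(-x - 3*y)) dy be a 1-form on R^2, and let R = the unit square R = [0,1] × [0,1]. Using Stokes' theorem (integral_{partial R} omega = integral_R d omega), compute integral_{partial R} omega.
integral_(partial R) omega = -4

Stokes: integral_partial_R omega = integral_R d omega with d omega = (∂Q/∂x - ∂P/∂y) dx ∧ dy.
  ∂Q/∂x = -2*x - 3*y
  ∂P/∂y = x + 1
  integrand = ∂Q/∂x - ∂P/∂y = -3*x - 3*y - 1.
Integrating over R: integral_0^1 integral_0^1 (-3*x - 3*y - 1) dx dy = -4.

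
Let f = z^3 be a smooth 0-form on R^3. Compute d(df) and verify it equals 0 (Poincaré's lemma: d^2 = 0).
d(df) = 0

Step 1: df = sum_i (∂f/∂x_i) dx_i = (0) dx + (0) dy + (3*z^2) dz.
Step 2: Apply d again. Using the 1-form formula, the coefficient of dx ∧ dy in d(df) is ∂^2 f/∂x ∂y - ∂^2 f/∂y ∂x = (0) - (0) = 0 (equality of mixed partials for smooth f).
Similarly for dx ∧ dz and dy ∧ dz — all coefficients vanish. So d(df) = 0.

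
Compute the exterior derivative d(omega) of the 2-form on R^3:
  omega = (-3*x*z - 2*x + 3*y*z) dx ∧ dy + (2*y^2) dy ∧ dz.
d(omega) = (-3*x + 3*y) dx ∧ dy ∧ dz

For a 2-form omega = sum_{i<j} g_{ij} dx_i ∧ dx_j, the exterior derivative is
  d(omega) = sum_{i<j} d(g_{ij}) ∧ dx_i ∧ dx_j = sum_{i<j, k} (∂g_{ij}/∂x_k) dx_k ∧ dx_i ∧ dx_j.
Expand each term, using dx_k ∧ dx_i ∧ dx_j = sgn(permutation) dx_{(a)} ∧ dx_{(b)} ∧ dx_{(c)} with (a < b < c) sorted:
  d(-3*x*z - 2*x + 3*y*z) includes (∂/∂z)(-3*x*z - 2*x + 3*y*z) dz = (-3*x + 3*y) dz, which multiplied by dx ∧ dy gives (-3*x + 3*y) dx ∧ dy ∧ dz
Collecting like 3-forms: d(omega) = (-3*x + 3*y) dx ∧ dy ∧ dz.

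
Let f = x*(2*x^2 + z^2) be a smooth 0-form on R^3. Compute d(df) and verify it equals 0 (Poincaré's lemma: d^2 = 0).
d(df) = 0

Step 1: df = sum_i (∂f/∂x_i) dx_i = (6*x^2 + z^2) dx + (0) dy + (2*x*z) dz.
Step 2: Apply d again. Using the 1-form formula, the coefficient of dx ∧ dy in d(df) is ∂^2 f/∂x ∂y - ∂^2 f/∂y ∂x = (0) - (0) = 0 (equality of mixed partials for smooth f).
Similarly for dx ∧ dz and dy ∧ dz — all coefficients vanish. So d(df) = 0.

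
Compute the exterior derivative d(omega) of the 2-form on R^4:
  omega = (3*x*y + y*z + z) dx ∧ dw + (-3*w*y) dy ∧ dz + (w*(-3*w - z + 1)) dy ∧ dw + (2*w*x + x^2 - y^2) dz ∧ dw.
d(omega) = (-3*x - z) dx ∧ dy ∧ dw + (2*w + 2*x - y - 1) dx ∧ dz ∧ dw + (w - 5*y) dy ∧ dz ∧ dw

For a 2-form omega = sum_{i<j} g_{ij} dx_i ∧ dx_j, the exterior derivative is
  d(omega) = sum_{i<j} d(g_{ij}) ∧ dx_i ∧ dx_j = sum_{i<j, k} (∂g_{ij}/∂x_k) dx_k ∧ dx_i ∧ dx_j.
Expand each term, using dx_k ∧ dx_i ∧ dx_j = sgn(permutation) dx_{(a)} ∧ dx_{(b)} ∧ dx_{(c)} with (a < b < c) sorted:
  d(3*x*y + y*z + z) includes (∂/∂y)(3*x*y + y*z + z) dy = (3*x + z) dy, which multiplied by dx ∧ dw gives (-3*x - z) dx ∧ dy ∧ dw
  d(3*x*y + y*z + z) includes (∂/∂z)(3*x*y + y*z + z) dz = (y + 1) dz, which multiplied by dx ∧ dw gives (-y - 1) dx ∧ dz ∧ dw
  d(-3*w*y) includes (∂/∂w)(-3*w*y) dw = (-3*y) dw, which multiplied by dy ∧ dz gives (-3*y) dy ∧ dz ∧ dw
  d(w*(-3*w - z + 1)) includes (∂/∂z)(w*(-3*w - z + 1)) dz = (-w) dz, which multiplied by dy ∧ dw gives (w) dy ∧ dz ∧ dw
  d(2*w*x + x^2 - y^2) includes (∂/∂x)(2*w*x + x^2 - y^2) dx = (2*w + 2*x) dx, which multiplied by dz ∧ dw gives (2*w + 2*x) dx ∧ dz ∧ dw
  d(2*w*x + x^2 - y^2) includes (∂/∂y)(2*w*x + x^2 - y^2) dy = (-2*y) dy, which multiplied by dz ∧ dw gives (-2*y) dy ∧ dz ∧ dw
Collecting like 3-forms: d(omega) = (-3*x - z) dx ∧ dy ∧ dw + (2*w + 2*x - y - 1) dx ∧ dz ∧ dw + (w - 5*y) dy ∧ dz ∧ dw.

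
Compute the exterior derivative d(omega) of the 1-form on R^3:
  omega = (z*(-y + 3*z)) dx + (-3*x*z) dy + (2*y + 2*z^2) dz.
d(omega) = (-2*z) dx ∧ dy + (y - 6*z) dx ∧ dz + (3*x + 2) dy ∧ dz

For a 1-form omega = sum_i f_i dx_i, the exterior derivative is
  d(omega) = sum_{i < j} (∂f_j/∂x_i - ∂f_i/∂x_j) dx_i ∧ dx_j.
  coefficient of dx ∧ dy: ∂f_2/∂x - ∂f_1/∂y = ∂(-3*x*z)/∂x - ∂(z*(-y + 3*z))/∂y = -2*z
  coefficient of dx ∧ dz: ∂f_3/∂x - ∂f_1/∂z = ∂(2*y + 2*z^2)/∂x - ∂(z*(-y + 3*z))/∂z = y - 6*z
  coefficient of dy ∧ dz: ∂f_3/∂y - ∂f_2/∂z = ∂(2*y + 2*z^2)/∂y - ∂(-3*x*z)/∂z = 3*x + 2
Assembling: d(omega) = (-2*z) dx ∧ dy + (y - 6*z) dx ∧ dz + (3*x + 2) dy ∧ dz.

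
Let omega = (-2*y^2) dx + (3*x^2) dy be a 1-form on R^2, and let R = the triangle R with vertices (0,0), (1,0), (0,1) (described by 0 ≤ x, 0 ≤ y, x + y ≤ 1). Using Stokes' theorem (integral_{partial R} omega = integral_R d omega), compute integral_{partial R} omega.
integral_(partial R) omega = 5/3

Stokes: integral_partial_R omega = integral_R d omega with d omega = (∂Q/∂x - ∂P/∂y) dx ∧ dy.
  ∂Q/∂x = 6*x
  ∂P/∂y = -4*y
  integrand = ∂Q/∂x - ∂P/∂y = 6*x + 4*y.
Integrating over R: integral_0^1 integral_0^{1-x} (6*x + 4*y) dy dx = 5/3.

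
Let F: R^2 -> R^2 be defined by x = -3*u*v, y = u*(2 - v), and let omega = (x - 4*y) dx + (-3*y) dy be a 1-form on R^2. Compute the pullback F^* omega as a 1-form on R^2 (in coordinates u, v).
F^* omega = (6*u*(-v^2 + 6*v - 2)) du + (6*u^2*(5 - v)) dv

Using F^*(f dg) = (f ∘ F) d(g ∘ F), substitute each coordinate x_i by F_i(u, v) in f_i, and replace dx_i by d F_i = (∂F_i/∂u) du + (∂F_i/∂v) dv.
  For the x component: f_1(F) = u*(v - 8); d F_1 = (-3*v) du + (-3*u) dv
  For the y component: f_2(F) = 3*u*(v - 2); d F_2 = (2 - v) du + (-u) dv
Combining and collecting du, dv coefficients:
  coeff of du: 6*u*(-v^2 + 6*v - 2)
  coeff of dv: 6*u^2*(5 - v)
F^* omega = (6*u*(-v^2 + 6*v - 2)) du + (6*u^2*(5 - v)) dv.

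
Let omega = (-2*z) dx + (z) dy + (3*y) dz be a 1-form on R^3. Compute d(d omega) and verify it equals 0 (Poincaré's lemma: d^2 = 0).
d(d omega) = 0

Step 1: d omega = sum_{i<j} (∂f_j/∂x_i - ∂f_i/∂x_j) dx_i ∧ dx_j:
  coeff of dx ∧ dy: 0
  coeff of dx ∧ dz: 2
  coeff of dy ∧ dz: 2
Step 2: Apply d again to each 2-form coefficient. The only possible 3-form in R^3 is dx ∧ dy ∧ dz, with coefficient
  ∂(coeff of dy∧dz)/∂x - ∂(coeff of dx∧dz)/∂y + ∂(coeff of dx∧dy)/∂z
  = ∂/∂x (2) - ∂/∂y (2) + ∂/∂z (0).
Each of these terms simplifies to sums of mixed partials that cancel in pairs. The result is 0 (by equality of mixed partials for smooth functions — Schwarz / Clairaut).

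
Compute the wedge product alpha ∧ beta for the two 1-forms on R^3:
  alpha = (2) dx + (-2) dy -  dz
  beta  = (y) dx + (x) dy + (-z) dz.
alpha ∧ beta = (2*x + 2*y) dx ∧ dy + (y - 2*z) dx ∧ dz + (x + 2*z) dy ∧ dz

Distribute the wedge, using dx_i ∧ dx_j = -dx_j ∧ dx_i and dx_i ∧ dx_i = 0. For each pair (i, j) with i < j, the coefficient of dx_i ∧ dx_j in alpha ∧ beta is (alpha_i * beta_j - alpha_j * beta_i). Collecting: alpha ∧ beta = (2*x + 2*y) dx ∧ dy + (y - 2*z) dx ∧ dz + (x + 2*z) dy ∧ dz.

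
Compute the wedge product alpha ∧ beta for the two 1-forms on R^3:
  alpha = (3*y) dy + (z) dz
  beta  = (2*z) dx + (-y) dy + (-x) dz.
alpha ∧ beta = (-6*y*z) dx ∧ dy + (y*(-3*x + z)) dy ∧ dz + (-2*z^2) dx ∧ dz

Distribute the wedge, using dx_i ∧ dx_j = -dx_j ∧ dx_i and dx_i ∧ dx_i = 0. For each pair (i, j) with i < j, the coefficient of dx_i ∧ dx_j in alpha ∧ beta is (alpha_i * beta_j - alpha_j * beta_i). Collecting: alpha ∧ beta = (-6*y*z) dx ∧ dy + (y*(-3*x + z)) dy ∧ dz + (-2*z^2) dx ∧ dz.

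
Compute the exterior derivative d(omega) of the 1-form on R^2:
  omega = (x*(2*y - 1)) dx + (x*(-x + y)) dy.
d(omega) = (-4*x + y) dx ∧ dy

For a 1-form omega = sum_i f_i dx_i, the exterior derivative is
  d(omega) = sum_{i < j} (∂f_j/∂x_i - ∂f_i/∂x_j) dx_i ∧ dx_j.
  coefficient of dx ∧ dy: ∂f_2/∂x - ∂f_1/∂y = ∂(x*(-x + y))/∂x - ∂(x*(2*y - 1))/∂y = -4*x + y
Assembling: d(omega) = (-4*x + y) dx ∧ dy.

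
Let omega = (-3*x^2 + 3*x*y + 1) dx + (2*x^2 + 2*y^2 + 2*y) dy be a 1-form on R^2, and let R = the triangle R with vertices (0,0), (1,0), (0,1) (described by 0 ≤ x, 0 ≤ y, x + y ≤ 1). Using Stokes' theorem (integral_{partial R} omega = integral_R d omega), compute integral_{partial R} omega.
integral_(partial R) omega = 1/6

Stokes: integral_partial_R omega = integral_R d omega with d omega = (∂Q/∂x - ∂P/∂y) dx ∧ dy.
  ∂Q/∂x = 4*x
  ∂P/∂y = 3*x
  integrand = ∂Q/∂x - ∂P/∂y = x.
Integrating over R: integral_0^1 integral_0^{1-x} (x) dy dx = 1/6.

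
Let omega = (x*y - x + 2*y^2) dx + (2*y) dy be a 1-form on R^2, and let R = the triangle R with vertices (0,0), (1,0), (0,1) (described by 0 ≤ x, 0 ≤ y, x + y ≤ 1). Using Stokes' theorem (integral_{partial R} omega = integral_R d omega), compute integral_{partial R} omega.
integral_(partial R) omega = -5/6

Stokes: integral_partial_R omega = integral_R d omega with d omega = (∂Q/∂x - ∂P/∂y) dx ∧ dy.
  ∂Q/∂x = 0
  ∂P/∂y = x + 4*y
  integrand = ∂Q/∂x - ∂P/∂y = -x - 4*y.
Integrating over R: integral_0^1 integral_0^{1-x} (-x - 4*y) dy dx = -5/6.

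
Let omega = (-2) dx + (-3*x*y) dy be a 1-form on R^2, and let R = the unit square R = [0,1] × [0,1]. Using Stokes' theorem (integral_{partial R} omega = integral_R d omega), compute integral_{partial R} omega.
integral_(partial R) omega = -3/2

Stokes: integral_partial_R omega = integral_R d omega with d omega = (∂Q/∂x - ∂P/∂y) dx ∧ dy.
  ∂Q/∂x = -3*y
  ∂P/∂y = 0
  integrand = ∂Q/∂x - ∂P/∂y = -3*y.
Integrating over R: integral_0^1 integral_0^1 (-3*y) dx dy = -3/2.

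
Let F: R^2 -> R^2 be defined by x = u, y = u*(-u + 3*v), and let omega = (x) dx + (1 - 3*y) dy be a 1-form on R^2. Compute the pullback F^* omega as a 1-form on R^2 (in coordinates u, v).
F^* omega = (-6*u^3 + 27*u^2*v - 27*u*v^2 - u + 3*v) du + (3*u*(3*u^2 - 9*u*v + 1)) dv

Using F^*(f dg) = (f ∘ F) d(g ∘ F), substitute each coordinate x_i by F_i(u, v) in f_i, and replace dx_i by d F_i = (∂F_i/∂u) du + (∂F_i/∂v) dv.
  For the x component: f_1(F) = u; d F_1 = (1) du + (0) dv
  For the y component: f_2(F) = 3*u^2 - 9*u*v + 1; d F_2 = (-2*u + 3*v) du + (3*u) dv
Combining and collecting du, dv coefficients:
  coeff of du: -6*u^3 + 27*u^2*v - 27*u*v^2 - u + 3*v
  coeff of dv: 3*u*(3*u^2 - 9*u*v + 1)
F^* omega = (-6*u^3 + 27*u^2*v - 27*u*v^2 - u + 3*v) du + (3*u*(3*u^2 - 9*u*v + 1)) dv.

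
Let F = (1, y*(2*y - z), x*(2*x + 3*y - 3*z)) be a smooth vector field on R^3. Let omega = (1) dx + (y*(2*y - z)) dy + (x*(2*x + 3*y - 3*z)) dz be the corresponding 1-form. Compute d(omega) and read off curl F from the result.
d(omega) = (3*x + y) dy ∧ dz + (-4*x - 3*y + 3*z) dz ∧ dx + (0) dx ∧ dy; curl F = (3*x + y, -4*x - 3*y + 3*z, 0)

d omega = sum_{i<j} (∂f_j/∂x_i - ∂f_i/∂x_j) dx_i ∧ dx_j. Under the identification (dy ∧ dz, dz ∧ dx, dx ∧ dy) ↔ (e_x, e_y, e_z), the coefficients are exactly the components of curl F. Compute:
  ∂R/∂y - ∂Q/∂z = (3*x) - (-y) = 3*x + y
  ∂P/∂z - ∂R/∂x = (0) - (4*x + 3*y - 3*z) = -4*x - 3*y + 3*z
  ∂Q/∂x - ∂P/∂y = (0) - (0) = 0.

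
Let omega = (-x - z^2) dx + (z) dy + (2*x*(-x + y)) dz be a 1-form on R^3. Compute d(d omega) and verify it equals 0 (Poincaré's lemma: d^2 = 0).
d(d omega) = 0

Step 1: d omega = sum_{i<j} (∂f_j/∂x_i - ∂f_i/∂x_j) dx_i ∧ dx_j:
  coeff of dx ∧ dy: 0
  coeff of dx ∧ dz: -4*x + 2*y + 2*z
  coeff of dy ∧ dz: 2*x - 1
Step 2: Apply d again to each 2-form coefficient. The only possible 3-form in R^3 is dx ∧ dy ∧ dz, with coefficient
  ∂(coeff of dy∧dz)/∂x - ∂(coeff of dx∧dz)/∂y + ∂(coeff of dx∧dy)/∂z
  = ∂/∂x (2*x - 1) - ∂/∂y (-4*x + 2*y + 2*z) + ∂/∂z (0).
Each of these terms simplifies to sums of mixed partials that cancel in pairs. The result is 0 (by equality of mixed partials for smooth functions — Schwarz / Clairaut).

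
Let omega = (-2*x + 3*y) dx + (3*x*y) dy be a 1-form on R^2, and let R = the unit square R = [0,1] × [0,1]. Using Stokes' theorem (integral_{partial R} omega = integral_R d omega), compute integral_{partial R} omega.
integral_(partial R) omega = -3/2

Stokes: integral_partial_R omega = integral_R d omega with d omega = (∂Q/∂x - ∂P/∂y) dx ∧ dy.
  ∂Q/∂x = 3*y
  ∂P/∂y = 3
  integrand = ∂Q/∂x - ∂P/∂y = 3*y - 3.
Integrating over R: integral_0^1 integral_0^1 (3*y - 3) dx dy = -3/2.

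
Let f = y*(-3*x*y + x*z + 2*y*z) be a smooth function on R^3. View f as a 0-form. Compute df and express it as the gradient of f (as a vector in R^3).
df = (y*(-3*y + z)) dx + (-6*x*y + x*z + 4*y*z) dy + (y*(x + 2*y)) dz; grad f = (y*(-3*y + z), -6*x*y + x*z + 4*y*z, y*(x + 2*y))

For a 0-form f, d f = (∂f/∂x) dx + (∂f/∂y) dy + (∂f/∂z) dz. The components of the vector representation are exactly the entries of grad f in Cartesian coordinates:
  ∂f/∂x = y*(-3*y + z)
  ∂f/∂y = -6*x*y + x*z + 4*y*z
  ∂f/∂z = y*(x + 2*y).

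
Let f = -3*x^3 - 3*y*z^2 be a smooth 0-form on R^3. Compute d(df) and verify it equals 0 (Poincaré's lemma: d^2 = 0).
d(df) = 0

Step 1: df = sum_i (∂f/∂x_i) dx_i = (-9*x^2) dx + (-3*z^2) dy + (-6*y*z) dz.
Step 2: Apply d again. Using the 1-form formula, the coefficient of dx ∧ dy in d(df) is ∂^2 f/∂x ∂y - ∂^2 f/∂y ∂x = (0) - (0) = 0 (equality of mixed partials for smooth f).
Similarly for dx ∧ dz and dy ∧ dz — all coefficients vanish. So d(df) = 0.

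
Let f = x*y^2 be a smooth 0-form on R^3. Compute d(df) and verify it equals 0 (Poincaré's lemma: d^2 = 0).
d(df) = 0

Step 1: df = sum_i (∂f/∂x_i) dx_i = (y^2) dx + (2*x*y) dy + (0) dz.
Step 2: Apply d again. Using the 1-form formula, the coefficient of dx ∧ dy in d(df) is ∂^2 f/∂x ∂y - ∂^2 f/∂y ∂x = (2*y) - (2*y) = 0 (equality of mixed partials for smooth f).
Similarly for dx ∧ dz and dy ∧ dz — all coefficients vanish. So d(df) = 0.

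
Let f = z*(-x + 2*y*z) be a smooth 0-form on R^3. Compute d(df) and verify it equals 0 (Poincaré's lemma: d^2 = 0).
d(df) = 0

Step 1: df = sum_i (∂f/∂x_i) dx_i = (-z) dx + (2*z^2) dy + (-x + 4*y*z) dz.
Step 2: Apply d again. Using the 1-form formula, the coefficient of dx ∧ dy in d(df) is ∂^2 f/∂x ∂y - ∂^2 f/∂y ∂x = (0) - (0) = 0 (equality of mixed partials for smooth f).
Similarly for dx ∧ dz and dy ∧ dz — all coefficients vanish. So d(df) = 0.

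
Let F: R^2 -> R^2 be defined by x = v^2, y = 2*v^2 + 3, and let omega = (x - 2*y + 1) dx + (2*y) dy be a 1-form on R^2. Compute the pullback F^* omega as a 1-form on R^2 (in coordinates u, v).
F^* omega = (10*v^3 + 14*v) dv

Using F^*(f dg) = (f ∘ F) d(g ∘ F), substitute each coordinate x_i by F_i(u, v) in f_i, and replace dx_i by d F_i = (∂F_i/∂u) du + (∂F_i/∂v) dv.
  For the x component: f_1(F) = -3*v^2 - 5; d F_1 = (0) du + (2*v) dv
  For the y component: f_2(F) = 4*v^2 + 6; d F_2 = (0) du + (4*v) dv
Combining and collecting du, dv coefficients:
  coeff of du: 0
  coeff of dv: 10*v^3 + 14*v
F^* omega = (10*v^3 + 14*v) dv.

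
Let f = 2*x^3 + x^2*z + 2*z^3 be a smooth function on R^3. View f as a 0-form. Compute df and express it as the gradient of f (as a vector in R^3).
df = (2*x*(3*x + z)) dx + (0) dy + (x^2 + 6*z^2) dz; grad f = (2*x*(3*x + z), 0, x^2 + 6*z^2)

For a 0-form f, d f = (∂f/∂x) dx + (∂f/∂y) dy + (∂f/∂z) dz. The components of the vector representation are exactly the entries of grad f in Cartesian coordinates:
  ∂f/∂x = 2*x*(3*x + z)
  ∂f/∂y = 0
  ∂f/∂z = x^2 + 6*z^2.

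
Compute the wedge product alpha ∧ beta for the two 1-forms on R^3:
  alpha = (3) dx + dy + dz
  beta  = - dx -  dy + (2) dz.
alpha ∧ beta = (-2) dx ∧ dy + (7) dx ∧ dz + (3) dy ∧ dz

Distribute the wedge, using dx_i ∧ dx_j = -dx_j ∧ dx_i and dx_i ∧ dx_i = 0. For each pair (i, j) with i < j, the coefficient of dx_i ∧ dx_j in alpha ∧ beta is (alpha_i * beta_j - alpha_j * beta_i). Collecting: alpha ∧ beta = (-2) dx ∧ dy + (7) dx ∧ dz + (3) dy ∧ dz.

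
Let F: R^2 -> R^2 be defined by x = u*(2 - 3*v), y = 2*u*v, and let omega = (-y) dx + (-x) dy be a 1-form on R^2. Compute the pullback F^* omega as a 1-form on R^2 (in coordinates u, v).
F^* omega = (4*u*v*(3*v - 2)) du + (u^2*(12*v - 4)) dv

Using F^*(f dg) = (f ∘ F) d(g ∘ F), substitute each coordinate x_i by F_i(u, v) in f_i, and replace dx_i by d F_i = (∂F_i/∂u) du + (∂F_i/∂v) dv.
  For the x component: f_1(F) = -2*u*v; d F_1 = (2 - 3*v) du + (-3*u) dv
  For the y component: f_2(F) = u*(3*v - 2); d F_2 = (2*v) du + (2*u) dv
Combining and collecting du, dv coefficients:
  coeff of du: 4*u*v*(3*v - 2)
  coeff of dv: u^2*(12*v - 4)
F^* omega = (4*u*v*(3*v - 2)) du + (u^2*(12*v - 4)) dv.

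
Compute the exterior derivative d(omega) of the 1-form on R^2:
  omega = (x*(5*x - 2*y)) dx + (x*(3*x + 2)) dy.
d(omega) = (8*x + 2) dx ∧ dy

For a 1-form omega = sum_i f_i dx_i, the exterior derivative is
  d(omega) = sum_{i < j} (∂f_j/∂x_i - ∂f_i/∂x_j) dx_i ∧ dx_j.
  coefficient of dx ∧ dy: ∂f_2/∂x - ∂f_1/∂y = ∂(x*(3*x + 2))/∂x - ∂(x*(5*x - 2*y))/∂y = 8*x + 2
Assembling: d(omega) = (8*x + 2) dx ∧ dy.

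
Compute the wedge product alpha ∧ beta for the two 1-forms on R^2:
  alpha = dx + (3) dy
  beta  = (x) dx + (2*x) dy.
alpha ∧ beta = (-x) dx ∧ dy

Distribute the wedge, using dx_i ∧ dx_j = -dx_j ∧ dx_i and dx_i ∧ dx_i = 0. For each pair (i, j) with i < j, the coefficient of dx_i ∧ dx_j in alpha ∧ beta is (alpha_i * beta_j - alpha_j * beta_i). Collecting: alpha ∧ beta = (-x) dx ∧ dy.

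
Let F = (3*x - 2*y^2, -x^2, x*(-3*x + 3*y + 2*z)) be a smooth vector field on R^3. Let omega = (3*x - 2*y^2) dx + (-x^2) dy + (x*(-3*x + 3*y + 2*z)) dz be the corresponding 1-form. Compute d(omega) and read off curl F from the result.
d(omega) = (3*x) dy ∧ dz + (6*x - 3*y - 2*z) dz ∧ dx + (-2*x + 4*y) dx ∧ dy; curl F = (3*x, 6*x - 3*y - 2*z, -2*x + 4*y)

d omega = sum_{i<j} (∂f_j/∂x_i - ∂f_i/∂x_j) dx_i ∧ dx_j. Under the identification (dy ∧ dz, dz ∧ dx, dx ∧ dy) ↔ (e_x, e_y, e_z), the coefficients are exactly the components of curl F. Compute:
  ∂R/∂y - ∂Q/∂z = (3*x) - (0) = 3*x
  ∂P/∂z - ∂R/∂x = (0) - (-6*x + 3*y + 2*z) = 6*x - 3*y - 2*z
  ∂Q/∂x - ∂P/∂y = (-2*x) - (-4*y) = -2*x + 4*y.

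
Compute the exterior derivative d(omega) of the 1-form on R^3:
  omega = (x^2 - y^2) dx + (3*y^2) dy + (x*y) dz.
d(omega) = (2*y) dx ∧ dy + (y) dx ∧ dz + (x) dy ∧ dz

For a 1-form omega = sum_i f_i dx_i, the exterior derivative is
  d(omega) = sum_{i < j} (∂f_j/∂x_i - ∂f_i/∂x_j) dx_i ∧ dx_j.
  coefficient of dx ∧ dy: ∂f_2/∂x - ∂f_1/∂y = ∂(3*y^2)/∂x - ∂(x^2 - y^2)/∂y = 2*y
  coefficient of dx ∧ dz: ∂f_3/∂x - ∂f_1/∂z = ∂(x*y)/∂x - ∂(x^2 - y^2)/∂z = y
  coefficient of dy ∧ dz: ∂f_3/∂y - ∂f_2/∂z = ∂(x*y)/∂y - ∂(3*y^2)/∂z = x
Assembling: d(omega) = (2*y) dx ∧ dy + (y) dx ∧ dz + (x) dy ∧ dz.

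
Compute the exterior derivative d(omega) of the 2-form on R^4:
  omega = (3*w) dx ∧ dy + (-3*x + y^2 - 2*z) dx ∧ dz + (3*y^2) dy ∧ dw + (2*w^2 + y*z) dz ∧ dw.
d(omega) = (3) dx ∧ dy ∧ dw + (-2*y) dx ∧ dy ∧ dz + (z) dy ∧ dz ∧ dw

For a 2-form omega = sum_{i<j} g_{ij} dx_i ∧ dx_j, the exterior derivative is
  d(omega) = sum_{i<j} d(g_{ij}) ∧ dx_i ∧ dx_j = sum_{i<j, k} (∂g_{ij}/∂x_k) dx_k ∧ dx_i ∧ dx_j.
Expand each term, using dx_k ∧ dx_i ∧ dx_j = sgn(permutation) dx_{(a)} ∧ dx_{(b)} ∧ dx_{(c)} with (a < b < c) sorted:
  d(3*w) includes (∂/∂w)(3*w) dw = (3) dw, which multiplied by dx ∧ dy gives (3) dx ∧ dy ∧ dw
  d(-3*x + y^2 - 2*z) includes (∂/∂y)(-3*x + y^2 - 2*z) dy = (2*y) dy, which multiplied by dx ∧ dz gives (-2*y) dx ∧ dy ∧ dz
  d(2*w^2 + y*z) includes (∂/∂y)(2*w^2 + y*z) dy = (z) dy, which multiplied by dz ∧ dw gives (z) dy ∧ dz ∧ dw
Collecting like 3-forms: d(omega) = (3) dx ∧ dy ∧ dw + (-2*y) dx ∧ dy ∧ dz + (z) dy ∧ dz ∧ dw.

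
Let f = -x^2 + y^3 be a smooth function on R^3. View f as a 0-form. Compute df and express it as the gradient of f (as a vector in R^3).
df = (-2*x) dx + (3*y^2) dy + (0) dz; grad f = (-2*x, 3*y^2, 0)

For a 0-form f, d f = (∂f/∂x) dx + (∂f/∂y) dy + (∂f/∂z) dz. The components of the vector representation are exactly the entries of grad f in Cartesian coordinates:
  ∂f/∂x = -2*x
  ∂f/∂y = 3*y^2
  ∂f/∂z = 0.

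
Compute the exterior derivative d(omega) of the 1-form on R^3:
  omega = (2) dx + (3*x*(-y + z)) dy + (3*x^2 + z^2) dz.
d(omega) = (-3*y + 3*z) dx ∧ dy + (6*x) dx ∧ dz + (-3*x) dy ∧ dz

For a 1-form omega = sum_i f_i dx_i, the exterior derivative is
  d(omega) = sum_{i < j} (∂f_j/∂x_i - ∂f_i/∂x_j) dx_i ∧ dx_j.
  coefficient of dx ∧ dy: ∂f_2/∂x - ∂f_1/∂y = ∂(3*x*(-y + z))/∂x - ∂(2)/∂y = -3*y + 3*z
  coefficient of dx ∧ dz: ∂f_3/∂x - ∂f_1/∂z = ∂(3*x^2 + z^2)/∂x - ∂(2)/∂z = 6*x
  coefficient of dy ∧ dz: ∂f_3/∂y - ∂f_2/∂z = ∂(3*x^2 + z^2)/∂y - ∂(3*x*(-y + z))/∂z = -3*x
Assembling: d(omega) = (-3*y + 3*z) dx ∧ dy + (6*x) dx ∧ dz + (-3*x) dy ∧ dz.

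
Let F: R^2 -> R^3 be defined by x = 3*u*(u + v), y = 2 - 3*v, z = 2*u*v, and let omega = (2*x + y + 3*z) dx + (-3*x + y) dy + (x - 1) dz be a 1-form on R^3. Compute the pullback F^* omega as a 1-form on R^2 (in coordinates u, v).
F^* omega = (36*u^3 + 96*u^2*v + 42*u*v^2 - 18*u*v + 12*u - 9*v^2 + 4*v) du + (24*u^3 + 42*u^2*v + 27*u^2 + 18*u*v + 4*u + 9*v - 6) dv

Using F^*(f dg) = (f ∘ F) d(g ∘ F), substitute each coordinate x_i by F_i(u, v) in f_i, and replace dx_i by d F_i = (∂F_i/∂u) du + (∂F_i/∂v) dv.
  For the x component: f_1(F) = 6*u^2 + 12*u*v - 3*v + 2; d F_1 = (6*u + 3*v) du + (3*u) dv
  For the y component: f_2(F) = -9*u^2 - 9*u*v - 3*v + 2; d F_2 = (0) du + (-3) dv
  For the z component: f_3(F) = 3*u^2 + 3*u*v - 1; d F_3 = (2*v) du + (2*u) dv
Combining and collecting du, dv coefficients:
  coeff of du: 36*u^3 + 96*u^2*v + 42*u*v^2 - 18*u*v + 12*u - 9*v^2 + 4*v
  coeff of dv: 24*u^3 + 42*u^2*v + 27*u^2 + 18*u*v + 4*u + 9*v - 6
F^* omega = (36*u^3 + 96*u^2*v + 42*u*v^2 - 18*u*v + 12*u - 9*v^2 + 4*v) du + (24*u^3 + 42*u^2*v + 27*u^2 + 18*u*v + 4*u + 9*v - 6) dv.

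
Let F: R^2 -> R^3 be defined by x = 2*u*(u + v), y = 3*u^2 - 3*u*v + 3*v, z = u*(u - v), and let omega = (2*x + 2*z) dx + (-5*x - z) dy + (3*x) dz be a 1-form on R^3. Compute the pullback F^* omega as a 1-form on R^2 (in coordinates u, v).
F^* omega = (5*u*(-6*u^2 + u*v + 5*v^2)) du + (u*(39*u^2 + 25*u*v - 33*u - 27*v)) dv

Using F^*(f dg) = (f ∘ F) d(g ∘ F), substitute each coordinate x_i by F_i(u, v) in f_i, and replace dx_i by d F_i = (∂F_i/∂u) du + (∂F_i/∂v) dv.
  For the x component: f_1(F) = 2*u*(3*u + v); d F_1 = (4*u + 2*v) du + (2*u) dv
  For the y component: f_2(F) = u*(-11*u - 9*v); d F_2 = (6*u - 3*v) du + (3 - 3*u) dv
  For the z component: f_3(F) = 6*u*(u + v); d F_3 = (2*u - v) du + (-u) dv
Combining and collecting du, dv coefficients:
  coeff of du: 5*u*(-6*u^2 + u*v + 5*v^2)
  coeff of dv: u*(39*u^2 + 25*u*v - 33*u - 27*v)
F^* omega = (5*u*(-6*u^2 + u*v + 5*v^2)) du + (u*(39*u^2 + 25*u*v - 33*u - 27*v)) dv.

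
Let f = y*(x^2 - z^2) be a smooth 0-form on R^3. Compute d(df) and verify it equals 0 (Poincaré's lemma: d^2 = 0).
d(df) = 0

Step 1: df = sum_i (∂f/∂x_i) dx_i = (2*x*y) dx + (x^2 - z^2) dy + (-2*y*z) dz.
Step 2: Apply d again. Using the 1-form formula, the coefficient of dx ∧ dy in d(df) is ∂^2 f/∂x ∂y - ∂^2 f/∂y ∂x = (2*x) - (2*x) = 0 (equality of mixed partials for smooth f).
Similarly for dx ∧ dz and dy ∧ dz — all coefficients vanish. So d(df) = 0.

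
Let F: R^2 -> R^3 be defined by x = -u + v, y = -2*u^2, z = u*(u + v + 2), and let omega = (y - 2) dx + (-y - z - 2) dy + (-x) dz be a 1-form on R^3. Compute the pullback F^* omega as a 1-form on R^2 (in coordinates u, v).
F^* omega = (-4*u^3 + 4*u^2*v + 12*u^2 - u*v + 10*u - v^2 - 2*v + 2) du + (-u^2 - u*v - 2) dv

Using F^*(f dg) = (f ∘ F) d(g ∘ F), substitute each coordinate x_i by F_i(u, v) in f_i, and replace dx_i by d F_i = (∂F_i/∂u) du + (∂F_i/∂v) dv.
  For the x component: f_1(F) = -2*u^2 - 2; d F_1 = (-1) du + (1) dv
  For the y component: f_2(F) = u^2 - u*v - 2*u - 2; d F_2 = (-4*u) du + (0) dv
  For the z component: f_3(F) = u - v; d F_3 = (2*u + v + 2) du + (u) dv
Combining and collecting du, dv coefficients:
  coeff of du: -4*u^3 + 4*u^2*v + 12*u^2 - u*v + 10*u - v^2 - 2*v + 2
  coeff of dv: -u^2 - u*v - 2
F^* omega = (-4*u^3 + 4*u^2*v + 12*u^2 - u*v + 10*u - v^2 - 2*v + 2) du + (-u^2 - u*v - 2) dv.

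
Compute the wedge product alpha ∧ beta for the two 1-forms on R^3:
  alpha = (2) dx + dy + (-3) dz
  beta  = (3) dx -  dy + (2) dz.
alpha ∧ beta = (-5) dx ∧ dy + (13) dx ∧ dz + (-1) dy ∧ dz

Distribute the wedge, using dx_i ∧ dx_j = -dx_j ∧ dx_i and dx_i ∧ dx_i = 0. For each pair (i, j) with i < j, the coefficient of dx_i ∧ dx_j in alpha ∧ beta is (alpha_i * beta_j - alpha_j * beta_i). Collecting: alpha ∧ beta = (-5) dx ∧ dy + (13) dx ∧ dz + (-1) dy ∧ dz.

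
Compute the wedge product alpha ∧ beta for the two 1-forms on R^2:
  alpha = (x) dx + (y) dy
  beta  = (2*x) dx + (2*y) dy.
alpha ∧ beta = 0

Distribute the wedge, using dx_i ∧ dx_j = -dx_j ∧ dx_i and dx_i ∧ dx_i = 0. For each pair (i, j) with i < j, the coefficient of dx_i ∧ dx_j in alpha ∧ beta is (alpha_i * beta_j - alpha_j * beta_i). Collecting: alpha ∧ beta = 0.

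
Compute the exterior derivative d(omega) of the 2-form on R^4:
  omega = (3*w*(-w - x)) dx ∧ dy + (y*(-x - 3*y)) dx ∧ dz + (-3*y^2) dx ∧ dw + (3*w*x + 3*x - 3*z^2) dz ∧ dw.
d(omega) = (-6*w - 3*x + 6*y) dx ∧ dy ∧ dw + (x + 6*y) dx ∧ dy ∧ dz + (3*w + 3) dx ∧ dz ∧ dw

For a 2-form omega = sum_{i<j} g_{ij} dx_i ∧ dx_j, the exterior derivative is
  d(omega) = sum_{i<j} d(g_{ij}) ∧ dx_i ∧ dx_j = sum_{i<j, k} (∂g_{ij}/∂x_k) dx_k ∧ dx_i ∧ dx_j.
Expand each term, using dx_k ∧ dx_i ∧ dx_j = sgn(permutation) dx_{(a)} ∧ dx_{(b)} ∧ dx_{(c)} with (a < b < c) sorted:
  d(3*w*(-w - x)) includes (∂/∂w)(3*w*(-w - x)) dw = (-6*w - 3*x) dw, which multiplied by dx ∧ dy gives (-6*w - 3*x) dx ∧ dy ∧ dw
  d(y*(-x - 3*y)) includes (∂/∂y)(y*(-x - 3*y)) dy = (-x - 6*y) dy, which multiplied by dx ∧ dz gives (x + 6*y) dx ∧ dy ∧ dz
  d(-3*y^2) includes (∂/∂y)(-3*y^2) dy = (-6*y) dy, which multiplied by dx ∧ dw gives (6*y) dx ∧ dy ∧ dw
  d(3*w*x + 3*x - 3*z^2) includes (∂/∂x)(3*w*x + 3*x - 3*z^2) dx = (3*w + 3) dx, which multiplied by dz ∧ dw gives (3*w + 3) dx ∧ dz ∧ dw
Collecting like 3-forms: d(omega) = (-6*w - 3*x + 6*y) dx ∧ dy ∧ dw + (x + 6*y) dx ∧ dy ∧ dz + (3*w + 3) dx ∧ dz ∧ dw.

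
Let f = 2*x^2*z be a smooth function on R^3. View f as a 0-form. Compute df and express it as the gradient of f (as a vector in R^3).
df = (4*x*z) dx + (0) dy + (2*x^2) dz; grad f = (4*x*z, 0, 2*x^2)

For a 0-form f, d f = (∂f/∂x) dx + (∂f/∂y) dy + (∂f/∂z) dz. The components of the vector representation are exactly the entries of grad f in Cartesian coordinates:
  ∂f/∂x = 4*x*z
  ∂f/∂y = 0
  ∂f/∂z = 2*x^2.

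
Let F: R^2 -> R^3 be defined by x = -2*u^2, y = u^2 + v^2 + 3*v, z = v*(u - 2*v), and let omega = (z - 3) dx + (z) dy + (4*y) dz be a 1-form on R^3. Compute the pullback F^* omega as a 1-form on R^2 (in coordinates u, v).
F^* omega = (2*u^2*v + 4*u*v^2 + 12*u + 4*v^3 + 12*v^2) du + (4*u^3 - 16*u^2*v + 6*u*v^2 + 15*u*v - 20*v^3 - 54*v^2) dv

Using F^*(f dg) = (f ∘ F) d(g ∘ F), substitute each coordinate x_i by F_i(u, v) in f_i, and replace dx_i by d F_i = (∂F_i/∂u) du + (∂F_i/∂v) dv.
  For the x component: f_1(F) = u*v - 2*v^2 - 3; d F_1 = (-4*u) du + (0) dv
  For the y component: f_2(F) = v*(u - 2*v); d F_2 = (2*u) du + (2*v + 3) dv
  For the z component: f_3(F) = 4*u^2 + 4*v^2 + 12*v; d F_3 = (v) du + (u - 4*v) dv
Combining and collecting du, dv coefficients:
  coeff of du: 2*u^2*v + 4*u*v^2 + 12*u + 4*v^3 + 12*v^2
  coeff of dv: 4*u^3 - 16*u^2*v + 6*u*v^2 + 15*u*v - 20*v^3 - 54*v^2
F^* omega = (2*u^2*v + 4*u*v^2 + 12*u + 4*v^3 + 12*v^2) du + (4*u^3 - 16*u^2*v + 6*u*v^2 + 15*u*v - 20*v^3 - 54*v^2) dv.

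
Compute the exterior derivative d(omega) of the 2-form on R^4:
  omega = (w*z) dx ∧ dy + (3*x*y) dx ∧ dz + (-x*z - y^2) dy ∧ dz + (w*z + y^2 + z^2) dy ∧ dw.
d(omega) = (w - 3*x - z) dx ∧ dy ∧ dz + (z) dx ∧ dy ∧ dw + (-w - 2*z) dy ∧ dz ∧ dw

For a 2-form omega = sum_{i<j} g_{ij} dx_i ∧ dx_j, the exterior derivative is
  d(omega) = sum_{i<j} d(g_{ij}) ∧ dx_i ∧ dx_j = sum_{i<j, k} (∂g_{ij}/∂x_k) dx_k ∧ dx_i ∧ dx_j.
Expand each term, using dx_k ∧ dx_i ∧ dx_j = sgn(permutation) dx_{(a)} ∧ dx_{(b)} ∧ dx_{(c)} with (a < b < c) sorted:
  d(w*z) includes (∂/∂z)(w*z) dz = (w) dz, which multiplied by dx ∧ dy gives (w) dx ∧ dy ∧ dz
  d(w*z) includes (∂/∂w)(w*z) dw = (z) dw, which multiplied by dx ∧ dy gives (z) dx ∧ dy ∧ dw
  d(3*x*y) includes (∂/∂y)(3*x*y) dy = (3*x) dy, which multiplied by dx ∧ dz gives (-3*x) dx ∧ dy ∧ dz
  d(-x*z - y^2) includes (∂/∂x)(-x*z - y^2) dx = (-z) dx, which multiplied by dy ∧ dz gives (-z) dx ∧ dy ∧ dz
  d(w*z + y^2 + z^2) includes (∂/∂z)(w*z + y^2 + z^2) dz = (w + 2*z) dz, which multiplied by dy ∧ dw gives (-w - 2*z) dy ∧ dz ∧ dw
Collecting like 3-forms: d(omega) = (w - 3*x - z) dx ∧ dy ∧ dz + (z) dx ∧ dy ∧ dw + (-w - 2*z) dy ∧ dz ∧ dw.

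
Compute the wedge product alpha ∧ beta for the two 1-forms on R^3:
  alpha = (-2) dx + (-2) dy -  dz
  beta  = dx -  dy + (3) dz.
alpha ∧ beta = (4) dx ∧ dy + (-5) dx ∧ dz + (-7) dy ∧ dz

Distribute the wedge, using dx_i ∧ dx_j = -dx_j ∧ dx_i and dx_i ∧ dx_i = 0. For each pair (i, j) with i < j, the coefficient of dx_i ∧ dx_j in alpha ∧ beta is (alpha_i * beta_j - alpha_j * beta_i). Collecting: alpha ∧ beta = (4) dx ∧ dy + (-5) dx ∧ dz + (-7) dy ∧ dz.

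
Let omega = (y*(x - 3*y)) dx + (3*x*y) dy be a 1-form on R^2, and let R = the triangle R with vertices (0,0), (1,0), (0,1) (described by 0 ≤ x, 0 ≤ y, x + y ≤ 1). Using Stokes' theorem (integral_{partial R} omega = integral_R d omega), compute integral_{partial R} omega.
integral_(partial R) omega = 4/3

Stokes: integral_partial_R omega = integral_R d omega with d omega = (∂Q/∂x - ∂P/∂y) dx ∧ dy.
  ∂Q/∂x = 3*y
  ∂P/∂y = x - 6*y
  integrand = ∂Q/∂x - ∂P/∂y = -x + 9*y.
Integrating over R: integral_0^1 integral_0^{1-x} (-x + 9*y) dy dx = 4/3.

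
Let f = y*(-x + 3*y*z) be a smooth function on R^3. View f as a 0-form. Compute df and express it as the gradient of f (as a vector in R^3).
df = (-y) dx + (-x + 6*y*z) dy + (3*y^2) dz; grad f = (-y, -x + 6*y*z, 3*y^2)

For a 0-form f, d f = (∂f/∂x) dx + (∂f/∂y) dy + (∂f/∂z) dz. The components of the vector representation are exactly the entries of grad f in Cartesian coordinates:
  ∂f/∂x = -y
  ∂f/∂y = -x + 6*y*z
  ∂f/∂z = 3*y^2.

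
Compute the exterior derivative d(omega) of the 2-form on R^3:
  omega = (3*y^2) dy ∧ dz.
d(omega) = 0

For a 2-form omega = sum_{i<j} g_{ij} dx_i ∧ dx_j, the exterior derivative is
  d(omega) = sum_{i<j} d(g_{ij}) ∧ dx_i ∧ dx_j = sum_{i<j, k} (∂g_{ij}/∂x_k) dx_k ∧ dx_i ∧ dx_j.
Expand each term, using dx_k ∧ dx_i ∧ dx_j = sgn(permutation) dx_{(a)} ∧ dx_{(b)} ∧ dx_{(c)} with (a < b < c) sorted:

Collecting like 3-forms: d(omega) = 0.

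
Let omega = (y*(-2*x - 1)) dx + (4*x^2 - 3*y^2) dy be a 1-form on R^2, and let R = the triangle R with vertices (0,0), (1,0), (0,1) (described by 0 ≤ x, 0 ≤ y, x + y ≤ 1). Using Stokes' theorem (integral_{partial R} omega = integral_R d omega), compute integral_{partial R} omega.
integral_(partial R) omega = 13/6

Stokes: integral_partial_R omega = integral_R d omega with d omega = (∂Q/∂x - ∂P/∂y) dx ∧ dy.
  ∂Q/∂x = 8*x
  ∂P/∂y = -2*x - 1
  integrand = ∂Q/∂x - ∂P/∂y = 10*x + 1.
Integrating over R: integral_0^1 integral_0^{1-x} (10*x + 1) dy dx = 13/6.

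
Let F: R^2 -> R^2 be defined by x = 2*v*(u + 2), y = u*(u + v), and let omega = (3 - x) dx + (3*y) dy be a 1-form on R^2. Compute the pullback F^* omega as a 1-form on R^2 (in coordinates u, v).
F^* omega = (6*u^3 + 9*u^2*v - u*v^2 - 8*v^2 + 6*v) du + (3*u^3 - u^2*v - 16*u*v + 6*u - 16*v + 12) dv

Using F^*(f dg) = (f ∘ F) d(g ∘ F), substitute each coordinate x_i by F_i(u, v) in f_i, and replace dx_i by d F_i = (∂F_i/∂u) du + (∂F_i/∂v) dv.
  For the x component: f_1(F) = -2*u*v - 4*v + 3; d F_1 = (2*v) du + (2*u + 4) dv
  For the y component: f_2(F) = 3*u*(u + v); d F_2 = (2*u + v) du + (u) dv
Combining and collecting du, dv coefficients:
  coeff of du: 6*u^3 + 9*u^2*v - u*v^2 - 8*v^2 + 6*v
  coeff of dv: 3*u^3 - u^2*v - 16*u*v + 6*u - 16*v + 12
F^* omega = (6*u^3 + 9*u^2*v - u*v^2 - 8*v^2 + 6*v) du + (3*u^3 - u^2*v - 16*u*v + 6*u - 16*v + 12) dv.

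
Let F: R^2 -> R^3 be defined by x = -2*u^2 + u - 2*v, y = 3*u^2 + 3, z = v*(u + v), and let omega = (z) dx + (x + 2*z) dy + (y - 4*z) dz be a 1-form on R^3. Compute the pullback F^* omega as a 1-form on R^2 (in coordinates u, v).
F^* omega = (-12*u^3 + 11*u^2*v + 6*u^2 + 4*u*v^2 - 11*u*v - 4*v^3 + v^2 + 3*v) du + (3*u^3 + 2*u^2*v - 12*u*v^2 - 2*u*v + 3*u - 8*v^3 - 2*v^2 + 6*v) dv

Using F^*(f dg) = (f ∘ F) d(g ∘ F), substitute each coordinate x_i by F_i(u, v) in f_i, and replace dx_i by d F_i = (∂F_i/∂u) du + (∂F_i/∂v) dv.
  For the x component: f_1(F) = v*(u + v); d F_1 = (1 - 4*u) du + (-2) dv
  For the y component: f_2(F) = -2*u^2 + 2*u*v + u + 2*v^2 - 2*v; d F_2 = (6*u) du + (0) dv
  For the z component: f_3(F) = 3*u^2 - 4*u*v - 4*v^2 + 3; d F_3 = (v) du + (u + 2*v) dv
Combining and collecting du, dv coefficients:
  coeff of du: -12*u^3 + 11*u^2*v + 6*u^2 + 4*u*v^2 - 11*u*v - 4*v^3 + v^2 + 3*v
  coeff of dv: 3*u^3 + 2*u^2*v - 12*u*v^2 - 2*u*v + 3*u - 8*v^3 - 2*v^2 + 6*v
F^* omega = (-12*u^3 + 11*u^2*v + 6*u^2 + 4*u*v^2 - 11*u*v - 4*v^3 + v^2 + 3*v) du + (3*u^3 + 2*u^2*v - 12*u*v^2 - 2*u*v + 3*u - 8*v^3 - 2*v^2 + 6*v) dv.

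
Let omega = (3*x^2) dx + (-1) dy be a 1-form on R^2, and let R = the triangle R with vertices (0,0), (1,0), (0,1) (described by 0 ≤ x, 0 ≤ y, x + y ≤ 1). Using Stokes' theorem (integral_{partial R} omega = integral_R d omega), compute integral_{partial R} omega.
integral_(partial R) omega = 0

Stokes: integral_partial_R omega = integral_R d omega with d omega = (∂Q/∂x - ∂P/∂y) dx ∧ dy.
  ∂Q/∂x = 0
  ∂P/∂y = 0
  integrand = ∂Q/∂x - ∂P/∂y = 0.
Integrating over R: integral_0^1 integral_0^{1-x} (0) dy dx = 0.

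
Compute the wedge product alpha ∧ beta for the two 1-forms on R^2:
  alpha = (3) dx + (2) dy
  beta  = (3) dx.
alpha ∧ beta = (-6) dx ∧ dy

Distribute the wedge, using dx_i ∧ dx_j = -dx_j ∧ dx_i and dx_i ∧ dx_i = 0. For each pair (i, j) with i < j, the coefficient of dx_i ∧ dx_j in alpha ∧ beta is (alpha_i * beta_j - alpha_j * beta_i). Collecting: alpha ∧ beta = (-6) dx ∧ dy.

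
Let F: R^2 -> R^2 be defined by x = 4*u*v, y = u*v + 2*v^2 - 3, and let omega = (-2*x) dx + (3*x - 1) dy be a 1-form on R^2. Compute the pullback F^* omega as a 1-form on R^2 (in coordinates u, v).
F^* omega = (v*(-20*u*v - 1)) du + (-20*u^2*v + 48*u*v^2 - u - 4*v) dv

Using F^*(f dg) = (f ∘ F) d(g ∘ F), substitute each coordinate x_i by F_i(u, v) in f_i, and replace dx_i by d F_i = (∂F_i/∂u) du + (∂F_i/∂v) dv.
  For the x component: f_1(F) = -8*u*v; d F_1 = (4*v) du + (4*u) dv
  For the y component: f_2(F) = 12*u*v - 1; d F_2 = (v) du + (u + 4*v) dv
Combining and collecting du, dv coefficients:
  coeff of du: v*(-20*u*v - 1)
  coeff of dv: -20*u^2*v + 48*u*v^2 - u - 4*v
F^* omega = (v*(-20*u*v - 1)) du + (-20*u^2*v + 48*u*v^2 - u - 4*v) dv.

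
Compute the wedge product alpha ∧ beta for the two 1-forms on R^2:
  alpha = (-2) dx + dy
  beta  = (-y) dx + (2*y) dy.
alpha ∧ beta = (-3*y) dx ∧ dy

Distribute the wedge, using dx_i ∧ dx_j = -dx_j ∧ dx_i and dx_i ∧ dx_i = 0. For each pair (i, j) with i < j, the coefficient of dx_i ∧ dx_j in alpha ∧ beta is (alpha_i * beta_j - alpha_j * beta_i). Collecting: alpha ∧ beta = (-3*y) dx ∧ dy.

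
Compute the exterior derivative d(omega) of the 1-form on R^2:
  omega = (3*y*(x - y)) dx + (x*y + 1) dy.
d(omega) = (-3*x + 7*y) dx ∧ dy

For a 1-form omega = sum_i f_i dx_i, the exterior derivative is
  d(omega) = sum_{i < j} (∂f_j/∂x_i - ∂f_i/∂x_j) dx_i ∧ dx_j.
  coefficient of dx ∧ dy: ∂f_2/∂x - ∂f_1/∂y = ∂(x*y + 1)/∂x - ∂(3*y*(x - y))/∂y = -3*x + 7*y
Assembling: d(omega) = (-3*x + 7*y) dx ∧ dy.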